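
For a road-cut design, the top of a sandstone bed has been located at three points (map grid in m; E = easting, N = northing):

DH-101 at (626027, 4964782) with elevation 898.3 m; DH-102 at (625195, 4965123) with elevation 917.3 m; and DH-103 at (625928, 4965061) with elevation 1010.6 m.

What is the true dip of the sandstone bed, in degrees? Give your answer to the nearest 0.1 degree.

Let the plane be z = a·E + b·N + c.
DH-102−DH-101: −832a + 341b = 19;  DH-103−DH-101: −99a + 279b = 112.3.
Solving gives a = 0.16632, b = 0.46153.
Gradient magnitude |∇z| = √(a² + b²) = √(0.02766 + 0.21301) = 0.49058.
True dip = arctan(0.49058) = 26.1°, dipping toward SSW (azimuth ≈ 200°).

26.1°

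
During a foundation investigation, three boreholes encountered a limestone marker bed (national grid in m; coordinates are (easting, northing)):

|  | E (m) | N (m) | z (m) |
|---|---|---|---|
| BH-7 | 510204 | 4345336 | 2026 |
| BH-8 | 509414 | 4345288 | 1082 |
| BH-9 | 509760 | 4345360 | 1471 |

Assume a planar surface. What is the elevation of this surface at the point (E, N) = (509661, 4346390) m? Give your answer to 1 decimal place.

855.8 m

Let the plane be z = a·E + b·N + c.
BH-8−BH-7: −790a − 48b = −944;  BH-9−BH-7: −444a + 24b = −555.
Solving gives a = 1.224076281, b = −0.479588796.
Then c = 2026 − a·510204 − b·4345336 = 1461471.85.
At (509661, 4346390): z = 623863.9 − 2084479.9 + 1461471.85 = 855.8 m.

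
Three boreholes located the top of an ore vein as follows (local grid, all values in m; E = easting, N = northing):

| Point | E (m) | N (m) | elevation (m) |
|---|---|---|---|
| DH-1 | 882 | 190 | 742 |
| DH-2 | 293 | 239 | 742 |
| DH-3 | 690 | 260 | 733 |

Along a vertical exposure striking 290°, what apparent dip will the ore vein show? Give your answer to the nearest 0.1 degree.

Two edge vectors: DH-1→DH-2 = (-589, 49, 0), DH-1→DH-3 = (-192, 70, -9).
Normal n = (DH-1→DH-2) × (DH-1→DH-3) = (-441, -5301, -31822).
So ∂z/∂E = −n_x/n_z = −0.01386 and ∂z/∂N = −n_y/n_z = −0.16658.
Unit vector along 290° is (sin 290°, cos 290°) = (-0.9397, 0.3420).
Slope in that direction = a·(-0.9397) + b·(0.3420) = −0.04395.
Apparent dip = arctan|0.04395| = 2.5° (true dip is 9.5°, so apparent ≤ true as expected).

2.5°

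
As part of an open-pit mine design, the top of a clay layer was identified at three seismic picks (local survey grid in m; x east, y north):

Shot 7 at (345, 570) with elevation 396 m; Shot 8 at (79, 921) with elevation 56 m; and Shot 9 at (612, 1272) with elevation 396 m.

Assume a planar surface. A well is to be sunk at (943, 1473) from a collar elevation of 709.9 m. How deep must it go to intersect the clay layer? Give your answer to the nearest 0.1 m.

97.3 m

Let the plane be z = a·x + b·y + c.
Shot 8−Shot 7: −266a + 351b = −340;  Shot 9−Shot 7: 267a + 702b = 0.
Solving gives a = 0.851064, b = −0.323695.
Then c = 396 − a·345 − b·570 = 286.89.
At (943, 1473): z_contact = 802.55 − 476.80 + 286.89 = 612.64 m.
Depth below ground = 709.9 − 612.64 = 97.3 m.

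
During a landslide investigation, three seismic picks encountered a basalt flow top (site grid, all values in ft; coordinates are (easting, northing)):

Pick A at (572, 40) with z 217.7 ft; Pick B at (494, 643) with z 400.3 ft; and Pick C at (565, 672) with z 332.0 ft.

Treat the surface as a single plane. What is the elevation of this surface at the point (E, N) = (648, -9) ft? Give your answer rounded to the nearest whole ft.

Let the plane be z = a·E + b·N + c.
Pick B−Pick A: −78a + 603b = 182.6;  Pick C−Pick A: −7a + 632b = 114.3.
Solving gives a = −1.03118, b = 0.16943.
Then c = 217.7 − a·572 − b·40 = 800.76.
At (648, -9): z = −668.2 − 1.5 + 800.76 = 131.0 ft.

131 ft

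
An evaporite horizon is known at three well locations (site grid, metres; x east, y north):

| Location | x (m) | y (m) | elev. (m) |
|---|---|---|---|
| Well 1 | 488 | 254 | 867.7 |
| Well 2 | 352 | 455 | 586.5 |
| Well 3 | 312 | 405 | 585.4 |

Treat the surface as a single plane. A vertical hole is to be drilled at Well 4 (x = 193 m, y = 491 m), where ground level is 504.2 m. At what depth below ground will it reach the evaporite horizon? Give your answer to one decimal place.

97.6 m

Let the plane be z = a·x + b·y + c.
Well 2−Well 1: −136a + 201b = −281.2;  Well 3−Well 1: −176a + 151b = −282.3.
Solving gives a = 0.96234, b = −0.74787.
Then c = 867.7 − a·488 − b·254 = 588.04.
At (193, 491): z_contact = 185.73 − 367.20 + 588.04 = 406.56 m.
Depth below ground = 504.2 − 406.56 = 97.6 m.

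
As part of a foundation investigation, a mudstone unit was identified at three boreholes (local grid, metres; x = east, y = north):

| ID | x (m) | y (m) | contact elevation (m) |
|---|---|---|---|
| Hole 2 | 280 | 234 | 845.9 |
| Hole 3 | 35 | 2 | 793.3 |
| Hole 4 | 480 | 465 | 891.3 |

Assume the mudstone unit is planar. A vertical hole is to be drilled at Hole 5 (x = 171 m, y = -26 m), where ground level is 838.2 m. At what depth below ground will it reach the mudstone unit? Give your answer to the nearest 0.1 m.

Two edge vectors: Hole 2→Hole 3 = (-245, -232, -52.6), Hole 2→Hole 4 = (200, 231, 45.4).
Normal n = (Hole 2→Hole 3) × (Hole 2→Hole 4) = (1617.8, 603, -10195).
So ∂z/∂x = −n_x/n_z = 0.15869 and ∂z/∂y = −n_y/n_z = 0.05915.
Intercept c from Hole 2: 845.9 − 44.43 − 13.84 = 787.63.
At (171, -26): z_contact = 27.14 − 1.54 + 787.63 = 813.23 m.
Depth below ground = 838.2 − 813.23 = 25.0 m.

25.0 m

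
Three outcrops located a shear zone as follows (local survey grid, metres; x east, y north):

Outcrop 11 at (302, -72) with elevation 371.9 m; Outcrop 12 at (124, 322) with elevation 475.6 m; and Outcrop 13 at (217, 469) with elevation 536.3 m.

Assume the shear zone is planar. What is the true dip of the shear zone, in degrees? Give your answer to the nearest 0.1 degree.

19.5°

Two edge vectors: Outcrop 11→Outcrop 12 = (-178, 394, 103.7), Outcrop 11→Outcrop 13 = (-85, 541, 164.4).
Normal n = (Outcrop 11→Outcrop 12) × (Outcrop 11→Outcrop 13) = (8671.9, 20448.7, -62808).
So ∂z/∂x = −n_x/n_z = 0.13807 and ∂z/∂y = −n_y/n_z = 0.32557.
Gradient magnitude |∇z| = √(a² + b²) = √(0.01906 + 0.10600) = 0.35364.
True dip = arctan(0.35364) = 19.5°, dipping toward SSW (azimuth ≈ 203°).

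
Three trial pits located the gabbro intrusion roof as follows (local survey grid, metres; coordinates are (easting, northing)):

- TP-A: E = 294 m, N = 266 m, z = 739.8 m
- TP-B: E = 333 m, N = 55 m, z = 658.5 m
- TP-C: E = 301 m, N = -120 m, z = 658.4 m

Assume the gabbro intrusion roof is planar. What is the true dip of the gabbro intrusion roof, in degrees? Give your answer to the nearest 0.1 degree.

Let the plane be z = a·E + b·N + c.
TP-B−TP-A: 39a − 211b = −81.3;  TP-C−TP-A: 7a − 386b = −81.4.
Solving gives a = −1.04636, b = 0.19191.
Gradient magnitude |∇z| = √(a² + b²) = √(1.09486 + 0.03683) = 1.06381.
True dip = arctan(1.06381) = 46.8°, dipping toward E (azimuth ≈ 100°).

46.8°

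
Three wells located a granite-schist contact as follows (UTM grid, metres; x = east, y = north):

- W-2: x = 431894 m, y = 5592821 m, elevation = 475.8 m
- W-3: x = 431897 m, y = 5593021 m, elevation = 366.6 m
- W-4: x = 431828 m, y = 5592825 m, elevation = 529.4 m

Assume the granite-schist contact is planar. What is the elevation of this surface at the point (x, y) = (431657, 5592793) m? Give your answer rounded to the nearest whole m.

Let the plane be z = a·x + b·y + c.
W-3−W-2: 3a + 200b = −109.2;  W-4−W-2: −66a + 4b = 53.6.
Solving gives a = −0.84444444, b = −0.53333333.
Then c = 475.8 − a·431894 − b·5592821 = 3348024.16.
At (431657, 5592793): z = −364510.4 − 2982822.9 + 3348024.16 = 690.9 m.

691 m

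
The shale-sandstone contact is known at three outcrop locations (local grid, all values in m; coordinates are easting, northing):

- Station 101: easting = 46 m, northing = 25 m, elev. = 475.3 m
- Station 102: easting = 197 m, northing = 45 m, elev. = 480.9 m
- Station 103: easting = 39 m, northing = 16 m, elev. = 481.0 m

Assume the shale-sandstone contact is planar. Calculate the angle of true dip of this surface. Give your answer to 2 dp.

36.89°

Two edge vectors: Station 101→Station 102 = (151, 20, 5.6), Station 101→Station 103 = (-7, -9, 5.7).
Normal n = (Station 101→Station 102) × (Station 101→Station 103) = (164.4, -899.9, -1219).
So ∂z/∂easting = −n_x/n_z = 0.13486 and ∂z/∂northing = −n_y/n_z = −0.73823.
Gradient magnitude |∇z| = √(a² + b²) = √(0.01819 + 0.54498) = 0.75045.
True dip = arctan(0.75045) = 36.89°, dipping toward N (azimuth ≈ 350°).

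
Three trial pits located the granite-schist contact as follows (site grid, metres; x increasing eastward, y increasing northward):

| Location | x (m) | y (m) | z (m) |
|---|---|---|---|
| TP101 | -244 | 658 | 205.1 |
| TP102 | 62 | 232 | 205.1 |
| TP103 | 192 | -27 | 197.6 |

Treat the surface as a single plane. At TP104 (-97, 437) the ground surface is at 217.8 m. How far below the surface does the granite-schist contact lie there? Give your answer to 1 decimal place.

Two edge vectors: TP101→TP102 = (306, -426, 0), TP101→TP103 = (436, -685, -7.5).
Normal n = (TP101→TP102) × (TP101→TP103) = (3195, 2295, -23874).
So ∂z/∂x = −n_x/n_z = 0.13383 and ∂z/∂y = −n_y/n_z = 0.09613.
Intercept c from TP101: 205.1 + 32.65 − 63.25 = 174.50.
At (-97, 437): z_contact = −12.98 + 42.01 + 174.50 = 203.53 m.
Depth below ground = 217.8 − 203.53 = 14.3 m.

14.3 m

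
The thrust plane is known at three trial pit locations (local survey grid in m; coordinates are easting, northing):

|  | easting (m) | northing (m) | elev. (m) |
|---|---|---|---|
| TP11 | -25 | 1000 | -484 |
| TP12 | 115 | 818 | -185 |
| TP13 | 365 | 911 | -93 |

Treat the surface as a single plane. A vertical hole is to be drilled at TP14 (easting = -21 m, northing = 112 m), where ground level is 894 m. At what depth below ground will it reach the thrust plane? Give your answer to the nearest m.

Let the plane be z = a·easting + b·northing + c.
TP12−TP11: 140a − 182b = 299;  TP13−TP11: 390a − 89b = 391.
Solving gives a = 0.76130, b = −1.05725.
Then c = -484 − a·-25 − b·1000 = 592.28.
At (-21, 112): z_contact = −16.0 − 118.4 + 592.28 = 457.9 m.
Depth below ground = 894 − 457.9 = 436 m.

436 m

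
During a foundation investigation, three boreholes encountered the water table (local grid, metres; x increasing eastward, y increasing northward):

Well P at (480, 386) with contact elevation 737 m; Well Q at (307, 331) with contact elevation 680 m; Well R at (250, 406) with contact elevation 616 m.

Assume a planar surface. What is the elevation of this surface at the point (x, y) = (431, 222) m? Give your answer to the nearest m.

Two edge vectors: Well P→Well Q = (-173, -55, -57), Well P→Well R = (-230, 20, -121).
Normal n = (Well P→Well Q) × (Well P→Well R) = (7795, -7823, -16110).
So ∂z/∂x = −n_x/n_z = 0.48386 and ∂z/∂y = −n_y/n_z = −0.48560.
Intercept c from Well P: 737 − 232.25 + 187.44 = 692.19.
At (431, 222): z = 208.5 − 107.8 + 692.19 = 792.9 m.

793 m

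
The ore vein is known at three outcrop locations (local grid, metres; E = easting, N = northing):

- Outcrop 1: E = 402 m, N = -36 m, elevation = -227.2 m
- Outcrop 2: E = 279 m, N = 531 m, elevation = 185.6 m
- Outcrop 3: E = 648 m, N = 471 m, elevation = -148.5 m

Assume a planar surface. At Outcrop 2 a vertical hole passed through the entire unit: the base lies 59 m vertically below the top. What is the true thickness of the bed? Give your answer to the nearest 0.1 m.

Two edge vectors: Outcrop 1→Outcrop 2 = (-123, 567, 412.8), Outcrop 1→Outcrop 3 = (246, 507, 78.7).
Normal n = (Outcrop 1→Outcrop 2) × (Outcrop 1→Outcrop 3) = (-164666.7, 111228.9, -201843).
So ∂z/∂E = −n_x/n_z = −0.81582 and ∂z/∂N = −n_y/n_z = 0.55107.
|∇z| = √(a²+b²) = 0.98449, so dip δ = arctan(0.98449) = 44.55°.
True thickness = vertical thickness × cos δ = 59 × cos 44.55° = 42.0 m.

42.0 m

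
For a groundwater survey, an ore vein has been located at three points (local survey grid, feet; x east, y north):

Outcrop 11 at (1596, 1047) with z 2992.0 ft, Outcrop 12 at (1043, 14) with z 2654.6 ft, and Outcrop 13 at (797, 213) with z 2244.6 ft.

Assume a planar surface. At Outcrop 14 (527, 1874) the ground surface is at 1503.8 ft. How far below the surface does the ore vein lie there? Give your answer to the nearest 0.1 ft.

Let the plane be z = a·x + b·y + c.
Outcrop 12−Outcrop 11: −553a − 1033b = −337.4;  Outcrop 13−Outcrop 11: −799a − 834b = −747.4.
Solving gives a = 1.347391, b = −0.394683.
Then c = 2992 − a·1596 − b·1047 = 1254.80.
At (527, 1874): z_contact = 710.07 − 739.64 + 1254.80 = 1225.24 ft.
Depth below ground = 1503.8 − 1225.24 = 278.6 ft.

278.6 ft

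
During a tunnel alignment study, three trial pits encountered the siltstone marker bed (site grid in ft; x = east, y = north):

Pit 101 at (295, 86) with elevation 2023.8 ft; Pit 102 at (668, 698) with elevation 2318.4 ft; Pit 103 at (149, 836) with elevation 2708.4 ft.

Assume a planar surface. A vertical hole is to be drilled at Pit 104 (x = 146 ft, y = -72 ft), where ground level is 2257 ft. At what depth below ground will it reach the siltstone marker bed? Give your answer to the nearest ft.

Let the plane be z = a·x + b·y + c.
Pit 102−Pit 101: 373a + 612b = 294.6;  Pit 103−Pit 101: −146a + 750b = 684.6.
Solving gives a = −0.53651, b = 0.80836.
Then c = 2023.8 − a·295 − b·86 = 2112.55.
At (146, -72): z_contact = −78.3 − 58.2 + 2112.55 = 1976.0 ft.
Depth below ground = 2257 − 1976.0 = 281 ft.

281 ft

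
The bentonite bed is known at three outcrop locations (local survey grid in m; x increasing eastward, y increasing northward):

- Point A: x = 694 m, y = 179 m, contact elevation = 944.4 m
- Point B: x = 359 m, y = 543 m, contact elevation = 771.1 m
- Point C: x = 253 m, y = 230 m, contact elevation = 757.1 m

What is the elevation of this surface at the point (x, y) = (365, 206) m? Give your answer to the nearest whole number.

806 m

Let the plane be z = a·x + b·y + c.
Point B−Point A: −335a + 364b = −173.3;  Point C−Point A: −441a + 51b = −187.3.
Solving gives a = 0.41369, b = −0.09537.
Then c = 944.4 − a·694 − b·179 = 674.37.
At (365, 206): z = 151.0 − 19.6 + 674.37 = 805.7 m.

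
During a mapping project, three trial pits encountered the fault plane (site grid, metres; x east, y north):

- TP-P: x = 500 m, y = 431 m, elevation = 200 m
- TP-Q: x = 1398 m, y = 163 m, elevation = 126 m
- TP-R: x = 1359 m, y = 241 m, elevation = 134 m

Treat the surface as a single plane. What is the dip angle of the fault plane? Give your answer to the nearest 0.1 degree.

Two edge vectors: TP-P→TP-Q = (898, -268, -74), TP-P→TP-R = (859, -190, -66).
Normal n = (TP-P→TP-Q) × (TP-P→TP-R) = (3628, -4298, 59592).
So ∂z/∂x = −n_x/n_z = −0.06088 and ∂z/∂y = −n_y/n_z = 0.07212.
Gradient magnitude |∇z| = √(a² + b²) = √(0.00371 + 0.00520) = 0.09438.
True dip = arctan(0.09438) = 5.4°, dipping toward SE (azimuth ≈ 140°).

5.4°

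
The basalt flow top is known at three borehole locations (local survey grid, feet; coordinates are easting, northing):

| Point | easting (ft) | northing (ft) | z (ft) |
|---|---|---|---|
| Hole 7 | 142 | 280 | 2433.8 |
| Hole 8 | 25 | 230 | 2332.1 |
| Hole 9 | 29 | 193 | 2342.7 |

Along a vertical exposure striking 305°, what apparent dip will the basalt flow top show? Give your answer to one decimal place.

Let the plane be z = a·easting + b·northing + c.
Hole 8−Hole 7: −117a − 50b = −101.7;  Hole 9−Hole 7: −113a − 87b = −91.1.
Solving gives a = 0.94787, b = −0.18401.
Unit vector along 305° is (sin 305°, cos 305°) = (-0.8192, 0.5736).
Slope in that direction = a·(-0.8192) + b·(0.5736) = −0.88200.
Apparent dip = arctan|0.88200| = 41.4° (true dip is 44.0°, so apparent ≤ true as expected).

41.4°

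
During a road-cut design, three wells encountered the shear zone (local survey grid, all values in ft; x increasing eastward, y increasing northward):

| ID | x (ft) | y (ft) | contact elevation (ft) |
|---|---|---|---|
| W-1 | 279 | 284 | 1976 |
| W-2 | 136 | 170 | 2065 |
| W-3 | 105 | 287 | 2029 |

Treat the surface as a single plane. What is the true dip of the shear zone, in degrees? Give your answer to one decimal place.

26.5°

Let the plane be z = a·x + b·y + c.
W-2−W-1: −143a − 114b = 89;  W-3−W-1: −174a + 3b = 53.
Solving gives a = −0.31132, b = −0.39018.
Gradient magnitude |∇z| = √(a² + b²) = √(0.09692 + 0.15224) = 0.49916.
True dip = arctan(0.49916) = 26.5°, dipping toward NE (azimuth ≈ 039°).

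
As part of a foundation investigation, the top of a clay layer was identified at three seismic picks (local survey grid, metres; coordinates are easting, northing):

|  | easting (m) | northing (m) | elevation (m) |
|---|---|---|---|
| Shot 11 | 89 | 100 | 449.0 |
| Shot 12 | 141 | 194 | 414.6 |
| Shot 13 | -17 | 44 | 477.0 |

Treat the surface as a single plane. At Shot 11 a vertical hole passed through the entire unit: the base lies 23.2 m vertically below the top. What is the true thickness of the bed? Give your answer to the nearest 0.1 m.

22.1 m

Let the plane be z = a·easting + b·northing + c.
Shot 12−Shot 11: 52a + 94b = −34.4;  Shot 13−Shot 11: −106a − 56b = 28.
Solving gives a = −0.10006, b = −0.31061.
|∇z| = √(a²+b²) = 0.32633, so dip δ = arctan(0.32633) = 18.07°.
True thickness = vertical thickness × cos δ = 23.2 × cos 18.07° = 22.1 m.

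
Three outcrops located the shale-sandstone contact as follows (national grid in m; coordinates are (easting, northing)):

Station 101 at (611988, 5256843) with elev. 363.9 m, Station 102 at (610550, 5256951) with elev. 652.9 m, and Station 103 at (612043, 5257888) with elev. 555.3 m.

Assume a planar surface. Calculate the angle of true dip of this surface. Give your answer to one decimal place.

Let the plane be z = a·E + b·N + c.
Station 102−Station 101: −1438a + 108b = 289;  Station 103−Station 101: 55a + 1045b = 191.4.
Solving gives a = −0.18648, b = 0.19297.
Gradient magnitude |∇z| = √(a² + b²) = √(0.03477 + 0.03724) = 0.26835.
True dip = arctan(0.26835) = 15.0°, dipping toward SE (azimuth ≈ 136°).

15.0°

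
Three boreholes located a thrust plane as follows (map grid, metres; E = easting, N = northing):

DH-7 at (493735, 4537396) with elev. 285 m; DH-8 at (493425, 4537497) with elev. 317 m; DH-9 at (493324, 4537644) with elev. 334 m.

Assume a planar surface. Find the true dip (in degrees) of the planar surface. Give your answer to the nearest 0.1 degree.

Two edge vectors: DH-7→DH-8 = (-310, 101, 32), DH-7→DH-9 = (-411, 248, 49).
Normal n = (DH-7→DH-8) × (DH-7→DH-9) = (-2987, 2038, -35369).
So ∂z/∂E = −n_x/n_z = −0.08445 and ∂z/∂N = −n_y/n_z = 0.05762.
Gradient magnitude |∇z| = √(a² + b²) = √(0.00713 + 0.00332) = 0.10224.
True dip = arctan(0.10224) = 5.8°, dipping toward SE (azimuth ≈ 124°).

5.8°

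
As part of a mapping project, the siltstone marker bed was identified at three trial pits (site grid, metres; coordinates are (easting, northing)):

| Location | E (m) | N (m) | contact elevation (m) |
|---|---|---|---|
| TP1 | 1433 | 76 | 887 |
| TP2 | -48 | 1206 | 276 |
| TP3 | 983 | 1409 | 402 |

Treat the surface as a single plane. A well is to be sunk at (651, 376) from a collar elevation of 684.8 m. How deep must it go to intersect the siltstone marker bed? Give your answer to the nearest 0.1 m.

30.7 m

Two edge vectors: TP1→TP2 = (-1481, 1130, -611), TP1→TP3 = (-450, 1333, -485).
Normal n = (TP1→TP2) × (TP1→TP3) = (266413, -443335, -1465673).
So ∂z/∂E = −n_x/n_z = 0.181768 and ∂z/∂N = −n_y/n_z = −0.302479.
Intercept c from TP1: 887 − 260.47 + 22.99 = 649.51.
At (651, 376): z_contact = 118.33 − 113.73 + 649.51 = 654.11 m.
Depth below ground = 684.8 − 654.11 = 30.7 m.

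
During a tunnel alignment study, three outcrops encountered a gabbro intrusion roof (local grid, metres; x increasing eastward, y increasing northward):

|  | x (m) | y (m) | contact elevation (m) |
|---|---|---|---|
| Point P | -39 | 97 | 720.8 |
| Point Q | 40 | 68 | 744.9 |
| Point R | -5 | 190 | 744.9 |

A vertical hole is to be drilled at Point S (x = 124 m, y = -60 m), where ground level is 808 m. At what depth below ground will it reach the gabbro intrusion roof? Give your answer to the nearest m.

50 m

Two edge vectors: Point P→Point Q = (79, -29, 24.1), Point P→Point R = (34, 93, 24.1).
Normal n = (Point P→Point Q) × (Point P→Point R) = (-2940.2, -1084.5, 8333).
So ∂z/∂x = −n_x/n_z = 0.35284 and ∂z/∂y = −n_y/n_z = 0.13015.
Intercept c from Point P: 720.8 + 13.76 − 12.62 = 721.94.
At (124, -60): z_contact = 43.8 − 7.8 + 721.94 = 757.9 m.
Depth below ground = 808 − 757.9 = 50 m.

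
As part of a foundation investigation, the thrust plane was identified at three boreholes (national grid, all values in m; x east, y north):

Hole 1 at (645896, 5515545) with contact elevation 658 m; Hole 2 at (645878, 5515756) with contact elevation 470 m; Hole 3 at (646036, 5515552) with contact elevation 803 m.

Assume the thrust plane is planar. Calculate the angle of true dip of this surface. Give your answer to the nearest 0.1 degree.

Two edge vectors: Hole 1→Hole 2 = (-18, 211, -188), Hole 1→Hole 3 = (140, 7, 145).
Normal n = (Hole 1→Hole 2) × (Hole 1→Hole 3) = (31911, -23710, -29666).
So ∂z/∂x = −n_x/n_z = 1.07568 and ∂z/∂y = −n_y/n_z = −0.79923.
Gradient magnitude |∇z| = √(a² + b²) = √(1.15708 + 0.63877) = 1.34009.
True dip = arctan(1.34009) = 53.3°, dipping toward NW (azimuth ≈ 307°).

53.3°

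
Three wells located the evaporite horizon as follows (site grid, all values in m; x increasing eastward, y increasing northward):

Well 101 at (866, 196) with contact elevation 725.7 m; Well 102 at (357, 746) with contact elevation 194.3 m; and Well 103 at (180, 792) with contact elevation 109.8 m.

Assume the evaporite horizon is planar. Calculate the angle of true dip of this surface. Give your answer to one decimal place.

Two edge vectors: Well 101→Well 102 = (-509, 550, -531.4), Well 101→Well 103 = (-686, 596, -615.9).
Normal n = (Well 101→Well 102) × (Well 101→Well 103) = (-22030.6, 51047.3, 73936).
So ∂z/∂x = −n_x/n_z = 0.29797 and ∂z/∂y = −n_y/n_z = −0.69043.
Gradient magnitude |∇z| = √(a² + b²) = √(0.08879 + 0.47669) = 0.75198.
True dip = arctan(0.75198) = 36.9°, dipping toward NNW (azimuth ≈ 337°).

36.9°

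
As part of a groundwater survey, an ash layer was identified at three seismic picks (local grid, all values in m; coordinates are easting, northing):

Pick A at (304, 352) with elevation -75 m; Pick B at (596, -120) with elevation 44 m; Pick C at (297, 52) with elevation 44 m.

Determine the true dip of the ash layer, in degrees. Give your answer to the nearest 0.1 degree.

Two edge vectors: Pick A→Pick B = (292, -472, 119), Pick A→Pick C = (-7, -300, 119).
Normal n = (Pick A→Pick B) × (Pick A→Pick C) = (-20468, -35581, -90904).
So ∂z/∂easting = −n_x/n_z = −0.22516 and ∂z/∂northing = −n_y/n_z = −0.39141.
Gradient magnitude |∇z| = √(a² + b²) = √(0.05070 + 0.15320) = 0.45155.
True dip = arctan(0.45155) = 24.3°, dipping toward NNE (azimuth ≈ 030°).

24.3°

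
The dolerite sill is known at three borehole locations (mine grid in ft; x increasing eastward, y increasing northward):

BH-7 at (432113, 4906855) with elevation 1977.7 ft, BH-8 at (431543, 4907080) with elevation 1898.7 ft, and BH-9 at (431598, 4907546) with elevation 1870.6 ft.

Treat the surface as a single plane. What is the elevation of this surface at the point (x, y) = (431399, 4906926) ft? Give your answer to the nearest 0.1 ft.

Two edge vectors: BH-7→BH-8 = (-570, 225, -79), BH-7→BH-9 = (-515, 691, -107.1).
Normal n = (BH-7→BH-8) × (BH-7→BH-9) = (30491.5, -20362, -277995).
So ∂z/∂x = −n_x/n_z = 0.109683627 and ∂z/∂y = −n_y/n_z = −0.073245922.
Intercept c from BH-7: 1977.7 − 47395.72 + 359407.12 = 313989.10.
At (431399, 4906926): z = 47317.4 − 359412.3 + 313989.10 = 1894.2 ft.

1894.2 ft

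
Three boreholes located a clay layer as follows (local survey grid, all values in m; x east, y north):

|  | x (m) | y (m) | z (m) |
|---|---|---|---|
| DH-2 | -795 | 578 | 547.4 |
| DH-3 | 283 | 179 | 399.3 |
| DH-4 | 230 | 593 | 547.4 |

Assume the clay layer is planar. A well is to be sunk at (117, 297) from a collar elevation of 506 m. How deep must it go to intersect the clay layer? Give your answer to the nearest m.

Let the plane be z = a·x + b·y + c.
DH-3−DH-2: 1078a − 399b = −148.1;  DH-4−DH-2: 1025a + 15b = 0.
Solving gives a = −0.00523, b = 0.35706.
Then c = 547.4 − a·-795 − b·578 = 336.86.
At (117, 297): z_contact = −0.6 + 106.0 + 336.86 = 442.3 m.
Depth below ground = 506 − 442.3 = 64 m.

64 m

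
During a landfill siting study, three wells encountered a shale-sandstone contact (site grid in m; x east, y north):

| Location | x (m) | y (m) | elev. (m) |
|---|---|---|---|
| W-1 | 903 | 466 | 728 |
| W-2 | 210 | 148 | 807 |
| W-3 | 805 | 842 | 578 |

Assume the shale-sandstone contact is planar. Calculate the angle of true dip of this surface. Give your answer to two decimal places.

21.20°

Two edge vectors: W-1→W-2 = (-693, -318, 79), W-1→W-3 = (-98, 376, -150).
Normal n = (W-1→W-2) × (W-1→W-3) = (17996, -111692, -291732).
So ∂z/∂x = −n_x/n_z = 0.06169 and ∂z/∂y = −n_y/n_z = −0.38286.
Gradient magnitude |∇z| = √(a² + b²) = √(0.00381 + 0.14658) = 0.38780.
True dip = arctan(0.38780) = 21.20°, dipping toward N (azimuth ≈ 351°).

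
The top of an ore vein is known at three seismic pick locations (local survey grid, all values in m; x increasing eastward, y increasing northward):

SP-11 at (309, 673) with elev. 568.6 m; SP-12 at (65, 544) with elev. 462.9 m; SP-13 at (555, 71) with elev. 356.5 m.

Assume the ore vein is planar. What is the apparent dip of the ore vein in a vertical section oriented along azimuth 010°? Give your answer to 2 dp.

24.89°

Two edge vectors: SP-11→SP-12 = (-244, -129, -105.7), SP-11→SP-13 = (246, -602, -212.1).
Normal n = (SP-11→SP-12) × (SP-11→SP-13) = (-36270.5, -77754.6, 178622).
So ∂z/∂x = −n_x/n_z = 0.20306 and ∂z/∂y = −n_y/n_z = 0.43530.
Unit vector along 010° is (sin 10°, cos 10°) = (0.1736, 0.9848).
Slope in that direction = a·(0.1736) + b·(0.9848) = 0.46395.
Apparent dip = arctan|0.46395| = 24.89° (true dip is 25.7°, so apparent ≤ true as expected).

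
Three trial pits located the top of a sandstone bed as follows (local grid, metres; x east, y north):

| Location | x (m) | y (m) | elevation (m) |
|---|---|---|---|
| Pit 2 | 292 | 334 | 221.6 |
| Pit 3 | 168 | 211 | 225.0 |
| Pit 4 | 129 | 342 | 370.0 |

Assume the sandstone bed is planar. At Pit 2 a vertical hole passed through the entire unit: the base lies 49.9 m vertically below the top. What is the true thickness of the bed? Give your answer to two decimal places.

31.72 m

Let the plane be z = a·x + b·y + c.
Pit 3−Pit 2: −124a − 123b = 3.4;  Pit 4−Pit 2: −163a + 8b = 148.4.
Solving gives a = −0.86880, b = 0.84822.
|∇z| = √(a²+b²) = 1.21420, so dip δ = arctan(1.21420) = 50.53°.
True thickness = vertical thickness × cos δ = 49.9 × cos 50.53° = 31.72 m.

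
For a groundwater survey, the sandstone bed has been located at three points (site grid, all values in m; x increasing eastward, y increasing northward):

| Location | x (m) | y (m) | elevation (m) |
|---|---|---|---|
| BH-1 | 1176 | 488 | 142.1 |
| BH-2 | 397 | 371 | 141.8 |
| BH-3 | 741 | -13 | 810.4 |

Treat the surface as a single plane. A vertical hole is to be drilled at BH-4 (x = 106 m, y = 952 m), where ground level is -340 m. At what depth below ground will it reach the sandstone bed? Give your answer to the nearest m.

Two edge vectors: BH-1→BH-2 = (-779, -117, -0.3), BH-1→BH-3 = (-435, -501, 668.3).
Normal n = (BH-1→BH-2) × (BH-1→BH-3) = (-78341.4, 520736.2, 339384).
So ∂z/∂x = −n_x/n_z = 0.23083 and ∂z/∂y = −n_y/n_z = −1.53436.
Intercept c from BH-1: 142.1 − 271.46 + 748.77 = 619.41.
At (106, 952): z_contact = 24.5 − 1460.7 + 619.41 = -816.8 m.
Depth below ground = -340 − (-816.8) = 477 m.

477 m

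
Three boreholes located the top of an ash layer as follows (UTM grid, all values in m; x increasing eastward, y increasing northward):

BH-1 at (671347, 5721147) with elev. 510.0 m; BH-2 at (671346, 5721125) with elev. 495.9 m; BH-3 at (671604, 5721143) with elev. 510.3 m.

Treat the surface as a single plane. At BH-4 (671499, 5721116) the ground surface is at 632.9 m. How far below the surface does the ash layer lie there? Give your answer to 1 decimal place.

141.1 m

Two edge vectors: BH-1→BH-2 = (-1, -22, -14.1), BH-1→BH-3 = (257, -4, 0.3).
Normal n = (BH-1→BH-2) × (BH-1→BH-3) = (-63, -3623.4, 5658).
So ∂z/∂x = −n_x/n_z = 0.011134677 and ∂z/∂y = −n_y/n_z = 0.640402969.
Intercept c from BH-1: 510 − 7475.23 − 3663839.53 = −3670804.76.
At (671499, 5721116): z_contact = 7476.92 + 3663819.67 − 3670804.76 = 491.84 m.
Depth below ground = 632.9 − 491.84 = 141.1 m.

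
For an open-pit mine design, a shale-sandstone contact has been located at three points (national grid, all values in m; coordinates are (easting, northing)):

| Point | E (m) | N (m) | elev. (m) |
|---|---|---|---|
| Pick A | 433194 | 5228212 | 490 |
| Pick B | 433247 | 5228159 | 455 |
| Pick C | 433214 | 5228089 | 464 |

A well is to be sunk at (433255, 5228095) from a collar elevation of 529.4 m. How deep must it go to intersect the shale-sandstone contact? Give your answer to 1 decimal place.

86.6 m

Let the plane be z = a·E + b·N + c.
Pick B−Pick A: 53a − 53b = −35;  Pick C−Pick A: 20a − 123b = −26.
Solving gives a = −0.536178787, b = 0.124198571.
Then c = 490 − a·433194 − b·5228212 = −416577.03.
At (433255, 5228095): z_contact = −232302.14 + 649321.93 − 416577.03 = 442.76 m.
Depth below ground = 529.4 − 442.76 = 86.6 m.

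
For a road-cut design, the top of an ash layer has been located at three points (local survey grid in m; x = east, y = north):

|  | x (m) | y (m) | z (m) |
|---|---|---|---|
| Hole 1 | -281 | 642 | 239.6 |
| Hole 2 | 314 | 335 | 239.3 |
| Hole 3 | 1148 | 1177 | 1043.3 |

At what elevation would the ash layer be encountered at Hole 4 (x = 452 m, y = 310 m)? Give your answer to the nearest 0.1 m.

268.4 m

Two edge vectors: Hole 1→Hole 2 = (595, -307, -0.3), Hole 1→Hole 3 = (1429, 535, 803.7).
Normal n = (Hole 1→Hole 2) × (Hole 1→Hole 3) = (-246575.4, -478630.2, 757028).
So ∂z/∂x = −n_x/n_z = 0.325715 and ∂z/∂y = −n_y/n_z = 0.632249.
Intercept c from Hole 1: 239.6 + 91.53 − 405.90 = −74.78.
At (452, 310): z = 147.2 + 196.0 − 74.78 = 268.4 m.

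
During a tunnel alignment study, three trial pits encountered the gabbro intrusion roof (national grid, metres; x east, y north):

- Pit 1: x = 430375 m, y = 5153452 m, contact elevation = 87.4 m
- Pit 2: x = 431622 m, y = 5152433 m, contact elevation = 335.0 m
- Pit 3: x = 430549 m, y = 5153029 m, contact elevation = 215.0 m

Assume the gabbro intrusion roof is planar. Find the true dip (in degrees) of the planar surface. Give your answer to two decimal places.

Two edge vectors: Pit 1→Pit 2 = (1247, -1019, 247.6), Pit 1→Pit 3 = (174, -423, 127.6).
Normal n = (Pit 1→Pit 2) × (Pit 1→Pit 3) = (-25289.6, -116034.8, -350175).
So ∂z/∂x = −n_x/n_z = −0.07222 and ∂z/∂y = −n_y/n_z = −0.33136.
Gradient magnitude |∇z| = √(a² + b²) = √(0.00522 + 0.10980) = 0.33914.
True dip = arctan(0.33914) = 18.73°, dipping toward NNE (azimuth ≈ 012°).

18.73°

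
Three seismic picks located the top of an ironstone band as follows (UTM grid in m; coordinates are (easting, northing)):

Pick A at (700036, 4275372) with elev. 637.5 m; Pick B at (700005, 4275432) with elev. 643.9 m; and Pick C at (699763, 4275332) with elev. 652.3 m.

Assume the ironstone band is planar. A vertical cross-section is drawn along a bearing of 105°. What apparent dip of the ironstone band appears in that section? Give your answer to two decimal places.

4.67°

Two edge vectors: Pick A→Pick B = (-31, 60, 6.4), Pick A→Pick C = (-273, -40, 14.8).
Normal n = (Pick A→Pick B) × (Pick A→Pick C) = (1144, -1288.4, 17620).
So ∂z/∂E = −n_x/n_z = −0.06493 and ∂z/∂N = −n_y/n_z = 0.07312.
Unit vector along 105° is (sin 105°, cos 105°) = (0.9659, -0.2588).
Slope in that direction = a·(0.9659) + b·(-0.2588) = −0.08164.
Apparent dip = arctan|0.08164| = 4.67° (true dip is 5.6°, so apparent ≤ true as expected).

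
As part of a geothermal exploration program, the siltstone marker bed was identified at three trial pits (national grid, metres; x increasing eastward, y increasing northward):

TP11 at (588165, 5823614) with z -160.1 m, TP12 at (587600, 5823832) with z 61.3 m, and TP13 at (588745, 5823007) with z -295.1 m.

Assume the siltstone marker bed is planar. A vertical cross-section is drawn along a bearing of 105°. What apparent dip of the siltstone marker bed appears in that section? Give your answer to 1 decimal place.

22.1°

Two edge vectors: TP11→TP12 = (-565, 218, 221.4), TP11→TP13 = (580, -607, -135).
Normal n = (TP11→TP12) × (TP11→TP13) = (104959.8, 52137, 216515).
So ∂z/∂x = −n_x/n_z = −0.48477 and ∂z/∂y = −n_y/n_z = −0.24080.
Unit vector along 105° is (sin 105°, cos 105°) = (0.9659, -0.2588).
Slope in that direction = a·(0.9659) + b·(-0.2588) = −0.40593.
Apparent dip = arctan|0.40593| = 22.1° (true dip is 28.4°, so apparent ≤ true as expected).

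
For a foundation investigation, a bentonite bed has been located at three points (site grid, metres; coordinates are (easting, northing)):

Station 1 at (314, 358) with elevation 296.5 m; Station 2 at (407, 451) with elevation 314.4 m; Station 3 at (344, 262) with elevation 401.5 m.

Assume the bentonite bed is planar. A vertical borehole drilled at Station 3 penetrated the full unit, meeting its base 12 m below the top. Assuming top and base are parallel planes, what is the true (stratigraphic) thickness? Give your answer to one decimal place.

Two edge vectors: Station 1→Station 2 = (93, 93, 17.9), Station 1→Station 3 = (30, -96, 105).
Normal n = (Station 1→Station 2) × (Station 1→Station 3) = (11483.4, -9228, -11718).
So ∂z/∂E = −n_x/n_z = 0.97998 and ∂z/∂N = −n_y/n_z = −0.78751.
|∇z| = √(a²+b²) = 1.25719, so dip δ = arctan(1.25719) = 51.50°.
True thickness = vertical thickness × cos δ = 12 × cos 51.50° = 7.5 m.

7.5 m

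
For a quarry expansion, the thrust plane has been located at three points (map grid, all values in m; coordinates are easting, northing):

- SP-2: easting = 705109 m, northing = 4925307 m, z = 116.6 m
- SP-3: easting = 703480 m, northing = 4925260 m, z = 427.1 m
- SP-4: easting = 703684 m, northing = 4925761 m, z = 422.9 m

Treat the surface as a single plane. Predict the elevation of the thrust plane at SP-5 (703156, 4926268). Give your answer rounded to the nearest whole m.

Let the plane be z = a·easting + b·northing + c.
SP-3−SP-2: −1629a − 47b = 310.5;  SP-4−SP-2: −1425a + 454b = 306.3.
Solving gives a = −0.19262889, b = 0.07005248.
Then c = 116.6 − a·705109 − b·4925307 = −209089.02.
At (703156, 4926268): z = −135448.2 + 345097.3 − 209089.02 = 560.1 m.

560 m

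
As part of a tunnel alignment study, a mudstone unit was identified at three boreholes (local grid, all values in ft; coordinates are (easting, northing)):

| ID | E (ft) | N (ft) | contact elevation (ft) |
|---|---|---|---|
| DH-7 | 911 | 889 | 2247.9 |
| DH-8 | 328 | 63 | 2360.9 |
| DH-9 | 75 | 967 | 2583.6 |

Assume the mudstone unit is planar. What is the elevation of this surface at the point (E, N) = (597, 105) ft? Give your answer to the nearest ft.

Let the plane be z = a·E + b·N + c.
DH-8−DH-7: −583a − 826b = 113;  DH-9−DH-7: −836a + 78b = 335.7.
Solving gives a = −0.38872, b = 0.13756.
Then c = 2247.9 − a·911 − b·889 = 2479.73.
At (597, 105): z = −232.1 + 14.4 + 2479.73 = 2262.1 ft.

2262 ft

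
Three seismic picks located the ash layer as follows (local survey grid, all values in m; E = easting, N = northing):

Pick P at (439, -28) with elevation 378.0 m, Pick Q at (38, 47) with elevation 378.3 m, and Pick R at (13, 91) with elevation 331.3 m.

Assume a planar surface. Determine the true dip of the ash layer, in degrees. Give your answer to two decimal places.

Let the plane be z = a·E + b·N + c.
Pick Q−Pick P: −401a + 75b = 0.3;  Pick R−Pick P: −426a + 119b = −46.7.
Solving gives a = −0.22438, b = −1.19567.
Gradient magnitude |∇z| = √(a² + b²) = √(0.05035 + 1.42962) = 1.21654.
True dip = arctan(1.21654) = 50.58°, dipping toward N (azimuth ≈ 011°).

50.58°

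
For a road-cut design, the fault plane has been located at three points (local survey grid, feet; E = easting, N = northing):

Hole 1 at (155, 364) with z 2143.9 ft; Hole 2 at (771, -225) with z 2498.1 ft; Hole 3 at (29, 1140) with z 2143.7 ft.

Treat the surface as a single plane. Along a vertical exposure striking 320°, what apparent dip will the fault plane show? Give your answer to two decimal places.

Two edge vectors: Hole 1→Hole 2 = (616, -589, 354.2), Hole 1→Hole 3 = (-126, 776, -0.2).
Normal n = (Hole 1→Hole 2) × (Hole 1→Hole 3) = (-274741.4, -44506, 403802).
So ∂z/∂E = −n_x/n_z = 0.68039 and ∂z/∂N = −n_y/n_z = 0.11022.
Unit vector along 320° is (sin 320°, cos 320°) = (-0.6428, 0.7660).
Slope in that direction = a·(-0.6428) + b·(0.7660) = −0.35291.
Apparent dip = arctan|0.35291| = 19.44° (true dip is 34.6°, so apparent ≤ true as expected).

19.44°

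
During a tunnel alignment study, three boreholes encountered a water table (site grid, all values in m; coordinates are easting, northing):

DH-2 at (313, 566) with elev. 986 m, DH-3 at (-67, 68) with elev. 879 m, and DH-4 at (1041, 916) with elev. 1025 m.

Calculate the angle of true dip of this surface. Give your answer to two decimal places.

15.95°

Let the plane be z = a·easting + b·northing + c.
DH-3−DH-2: −380a − 498b = −107;  DH-4−DH-2: 728a + 350b = 39.
Solving gives a = −0.07854, b = 0.27479.
Gradient magnitude |∇z| = √(a² + b²) = √(0.00617 + 0.07551) = 0.28579.
True dip = arctan(0.28579) = 15.95°, dipping toward SSE (azimuth ≈ 164°).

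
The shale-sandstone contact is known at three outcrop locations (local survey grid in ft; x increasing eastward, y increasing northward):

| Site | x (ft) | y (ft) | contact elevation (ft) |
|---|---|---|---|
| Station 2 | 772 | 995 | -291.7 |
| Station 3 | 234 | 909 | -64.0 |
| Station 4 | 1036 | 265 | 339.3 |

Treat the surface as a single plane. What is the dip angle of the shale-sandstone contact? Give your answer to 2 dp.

Let the plane be z = a·x + b·y + c.
Station 3−Station 2: −538a − 86b = 227.7;  Station 4−Station 2: 264a − 730b = 631.
Solving gives a = −0.26948, b = −0.96184.
Gradient magnitude |∇z| = √(a² + b²) = √(0.07262 + 0.92514) = 0.99888.
True dip = arctan(0.99888) = 44.97°, dipping toward NNE (azimuth ≈ 016°).

44.97°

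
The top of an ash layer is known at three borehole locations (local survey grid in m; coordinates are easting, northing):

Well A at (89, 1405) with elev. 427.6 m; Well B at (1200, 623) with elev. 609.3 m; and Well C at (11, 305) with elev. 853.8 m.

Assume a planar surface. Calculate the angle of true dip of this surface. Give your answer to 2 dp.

Let the plane be z = a·easting + b·northing + c.
Well B−Well A: 1111a − 782b = 181.7;  Well C−Well A: −78a − 1100b = 426.2.
Solving gives a = −0.10398, b = −0.38008.
Gradient magnitude |∇z| = √(a² + b²) = √(0.01081 + 0.14446) = 0.39405.
True dip = arctan(0.39405) = 21.51°, dipping toward NNE (azimuth ≈ 015°).

21.51°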